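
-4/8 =-1/2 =-0.50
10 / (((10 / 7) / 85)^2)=70805 / 2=35402.50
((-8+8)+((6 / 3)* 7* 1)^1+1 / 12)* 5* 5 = 4225 / 12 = 352.08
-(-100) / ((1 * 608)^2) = 25 / 92416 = 0.00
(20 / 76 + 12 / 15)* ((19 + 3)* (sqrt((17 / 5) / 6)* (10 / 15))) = 2222* sqrt(510) / 4275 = 11.74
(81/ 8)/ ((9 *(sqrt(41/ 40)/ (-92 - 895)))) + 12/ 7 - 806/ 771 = 3610/ 5397 - 8883 *sqrt(410)/ 164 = -1096.08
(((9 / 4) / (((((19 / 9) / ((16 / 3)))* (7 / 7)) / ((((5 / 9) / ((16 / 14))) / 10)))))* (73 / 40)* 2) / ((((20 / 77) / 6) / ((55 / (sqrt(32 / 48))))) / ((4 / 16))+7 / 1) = 207859931433 / 1442680608080 - 3895353* sqrt(6) / 180335076010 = 0.14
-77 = -77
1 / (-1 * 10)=-0.10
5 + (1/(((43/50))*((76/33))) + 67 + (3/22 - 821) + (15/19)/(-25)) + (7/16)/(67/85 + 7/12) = -188107221749/251456260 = -748.07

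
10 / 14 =5 / 7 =0.71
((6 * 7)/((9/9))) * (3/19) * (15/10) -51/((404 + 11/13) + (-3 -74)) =792921/80978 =9.79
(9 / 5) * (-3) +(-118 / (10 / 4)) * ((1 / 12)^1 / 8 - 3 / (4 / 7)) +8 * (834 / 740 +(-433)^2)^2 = 230994421859235137 / 821400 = 281220382102.79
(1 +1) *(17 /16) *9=153 /8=19.12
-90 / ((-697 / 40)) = 3600 / 697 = 5.16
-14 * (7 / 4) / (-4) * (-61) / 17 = -2989 / 136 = -21.98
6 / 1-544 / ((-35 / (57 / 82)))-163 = -209791 / 1435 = -146.20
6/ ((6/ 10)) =10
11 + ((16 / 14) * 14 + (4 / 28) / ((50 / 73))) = 9523 / 350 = 27.21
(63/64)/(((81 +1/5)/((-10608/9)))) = -3315/232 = -14.29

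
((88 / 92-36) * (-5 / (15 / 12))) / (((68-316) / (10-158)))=1924 / 23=83.65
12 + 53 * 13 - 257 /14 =9557 /14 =682.64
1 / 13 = 0.08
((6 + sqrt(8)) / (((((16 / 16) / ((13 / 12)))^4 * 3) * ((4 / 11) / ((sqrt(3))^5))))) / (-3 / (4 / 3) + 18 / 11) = 3455881 * sqrt(3) * (-3-sqrt(2)) / 93312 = -283.16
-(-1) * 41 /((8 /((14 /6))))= 287 /24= 11.96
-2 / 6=-1 / 3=-0.33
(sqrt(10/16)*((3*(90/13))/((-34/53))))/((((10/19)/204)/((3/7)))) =-244701*sqrt(10)/182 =-4251.72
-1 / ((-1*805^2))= 0.00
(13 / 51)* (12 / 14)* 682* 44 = 6556.37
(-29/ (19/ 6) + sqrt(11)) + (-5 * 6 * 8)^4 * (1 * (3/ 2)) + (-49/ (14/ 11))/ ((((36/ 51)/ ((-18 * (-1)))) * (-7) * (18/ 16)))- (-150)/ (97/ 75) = sqrt(11) + 27515843839898/ 5529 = 4976640234.80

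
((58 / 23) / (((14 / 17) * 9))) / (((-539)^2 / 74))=0.00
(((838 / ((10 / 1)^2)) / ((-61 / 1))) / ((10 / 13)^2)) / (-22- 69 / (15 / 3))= 70811 / 10919000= 0.01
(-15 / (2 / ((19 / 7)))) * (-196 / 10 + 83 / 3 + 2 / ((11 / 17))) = -4997 / 22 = -227.14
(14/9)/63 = 2/81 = 0.02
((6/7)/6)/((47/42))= 0.13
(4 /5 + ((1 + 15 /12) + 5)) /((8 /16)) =161 /10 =16.10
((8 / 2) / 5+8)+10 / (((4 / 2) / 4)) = 144 / 5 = 28.80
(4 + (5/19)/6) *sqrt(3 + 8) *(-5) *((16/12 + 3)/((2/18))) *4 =-10461.33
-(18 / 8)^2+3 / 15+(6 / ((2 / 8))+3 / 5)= 1579 / 80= 19.74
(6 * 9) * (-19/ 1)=-1026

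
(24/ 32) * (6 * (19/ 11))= 171/ 22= 7.77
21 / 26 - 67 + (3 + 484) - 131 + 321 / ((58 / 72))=518971 / 754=688.29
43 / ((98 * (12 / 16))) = 86 / 147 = 0.59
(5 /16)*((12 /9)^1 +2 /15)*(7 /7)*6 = 11 /4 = 2.75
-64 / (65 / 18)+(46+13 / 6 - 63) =-12697 / 390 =-32.56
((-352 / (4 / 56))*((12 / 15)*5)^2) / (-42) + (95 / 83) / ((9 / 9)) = 467741 / 249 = 1878.48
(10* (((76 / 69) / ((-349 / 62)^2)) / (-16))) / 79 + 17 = 11286750677 / 663937251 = 17.00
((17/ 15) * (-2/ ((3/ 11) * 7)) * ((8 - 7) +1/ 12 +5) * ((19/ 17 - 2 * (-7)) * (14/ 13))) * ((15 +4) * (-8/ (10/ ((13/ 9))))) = 15684196/ 6075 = 2581.76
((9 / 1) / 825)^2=9 / 75625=0.00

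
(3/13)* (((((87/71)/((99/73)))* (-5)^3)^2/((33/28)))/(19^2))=1960738937500/283392150327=6.92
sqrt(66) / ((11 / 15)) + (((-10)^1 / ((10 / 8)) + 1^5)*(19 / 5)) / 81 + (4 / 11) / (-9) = -1643 / 4455 + 15*sqrt(66) / 11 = 10.71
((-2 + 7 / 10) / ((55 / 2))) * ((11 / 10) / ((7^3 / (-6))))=0.00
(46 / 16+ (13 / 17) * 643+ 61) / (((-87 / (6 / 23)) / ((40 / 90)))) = -75559 / 102051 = -0.74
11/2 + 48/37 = 503/74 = 6.80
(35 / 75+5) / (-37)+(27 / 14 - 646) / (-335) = 923971 / 520590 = 1.77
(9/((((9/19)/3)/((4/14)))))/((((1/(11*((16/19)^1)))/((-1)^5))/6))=-6336/7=-905.14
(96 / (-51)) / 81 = -32 / 1377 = -0.02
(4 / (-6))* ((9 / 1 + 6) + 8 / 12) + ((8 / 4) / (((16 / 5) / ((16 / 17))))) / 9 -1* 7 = -17.38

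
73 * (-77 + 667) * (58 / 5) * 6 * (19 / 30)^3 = 856709677 / 1125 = 761519.71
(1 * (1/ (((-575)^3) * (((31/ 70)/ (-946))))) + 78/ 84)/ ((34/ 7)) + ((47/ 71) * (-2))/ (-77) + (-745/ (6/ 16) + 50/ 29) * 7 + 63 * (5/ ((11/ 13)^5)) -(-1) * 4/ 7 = -13167.61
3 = 3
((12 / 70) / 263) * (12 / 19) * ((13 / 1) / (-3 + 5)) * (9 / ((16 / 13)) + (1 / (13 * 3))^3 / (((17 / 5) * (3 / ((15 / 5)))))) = 117985571 / 6029680020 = 0.02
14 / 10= 7 / 5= 1.40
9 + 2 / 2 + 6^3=226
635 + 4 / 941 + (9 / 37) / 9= 22109884 / 34817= 635.03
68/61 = 1.11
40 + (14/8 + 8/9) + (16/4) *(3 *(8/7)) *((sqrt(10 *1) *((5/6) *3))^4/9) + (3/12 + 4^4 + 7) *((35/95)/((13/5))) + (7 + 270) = 7552259/1197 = 6309.32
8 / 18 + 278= 2506 / 9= 278.44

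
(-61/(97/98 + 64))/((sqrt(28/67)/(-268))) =114436*sqrt(469)/6369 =389.11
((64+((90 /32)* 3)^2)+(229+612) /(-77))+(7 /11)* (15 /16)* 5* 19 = 3566797 /19712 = 180.95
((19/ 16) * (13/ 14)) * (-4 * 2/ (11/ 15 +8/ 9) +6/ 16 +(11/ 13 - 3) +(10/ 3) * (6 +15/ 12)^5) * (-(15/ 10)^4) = -49922913349845/ 133955584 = -372682.59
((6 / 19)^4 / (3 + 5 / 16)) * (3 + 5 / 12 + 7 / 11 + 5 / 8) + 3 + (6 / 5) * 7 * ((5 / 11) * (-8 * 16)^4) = 372591684055605 / 363527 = 1024935380.47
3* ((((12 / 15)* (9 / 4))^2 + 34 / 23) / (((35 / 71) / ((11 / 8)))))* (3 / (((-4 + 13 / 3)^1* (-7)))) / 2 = -57209031 / 2254000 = -25.38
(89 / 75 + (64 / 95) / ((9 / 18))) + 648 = 927011 / 1425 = 650.53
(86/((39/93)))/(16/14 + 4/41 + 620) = 382571/1158924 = 0.33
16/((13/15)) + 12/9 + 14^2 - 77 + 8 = 5725/39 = 146.79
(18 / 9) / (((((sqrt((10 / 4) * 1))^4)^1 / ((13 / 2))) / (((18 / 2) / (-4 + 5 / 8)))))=-416 / 75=-5.55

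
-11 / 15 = -0.73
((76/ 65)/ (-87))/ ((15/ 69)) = -1748/ 28275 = -0.06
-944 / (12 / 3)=-236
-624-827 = -1451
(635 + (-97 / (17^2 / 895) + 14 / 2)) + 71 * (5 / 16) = 1682163 / 4624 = 363.79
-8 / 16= -1 / 2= -0.50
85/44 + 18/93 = 2899/1364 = 2.13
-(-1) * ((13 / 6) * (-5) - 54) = -389 / 6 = -64.83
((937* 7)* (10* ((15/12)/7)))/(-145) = -4685/58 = -80.78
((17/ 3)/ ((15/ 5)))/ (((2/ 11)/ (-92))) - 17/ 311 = -2675375/ 2799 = -955.83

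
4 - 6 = -2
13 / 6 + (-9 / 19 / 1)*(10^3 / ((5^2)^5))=19296443 / 8906250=2.17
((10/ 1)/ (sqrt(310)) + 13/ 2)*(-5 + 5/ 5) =-26-4*sqrt(310)/ 31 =-28.27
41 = 41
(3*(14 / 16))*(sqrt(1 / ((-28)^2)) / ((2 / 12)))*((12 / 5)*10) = 27 / 2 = 13.50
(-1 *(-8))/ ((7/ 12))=96/ 7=13.71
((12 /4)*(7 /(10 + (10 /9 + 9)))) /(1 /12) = 2268 /181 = 12.53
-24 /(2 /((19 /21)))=-76 /7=-10.86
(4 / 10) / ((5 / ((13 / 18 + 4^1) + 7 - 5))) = 121 / 225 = 0.54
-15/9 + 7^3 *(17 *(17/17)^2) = 17488/3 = 5829.33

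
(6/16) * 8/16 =3/16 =0.19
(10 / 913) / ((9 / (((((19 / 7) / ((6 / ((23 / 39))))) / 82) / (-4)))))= -2185 / 2207349144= -0.00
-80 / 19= -4.21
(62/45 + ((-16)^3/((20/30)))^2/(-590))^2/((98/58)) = 17077058609318036/7049025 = 2422612859.13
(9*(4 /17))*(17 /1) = 36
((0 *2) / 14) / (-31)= 0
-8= -8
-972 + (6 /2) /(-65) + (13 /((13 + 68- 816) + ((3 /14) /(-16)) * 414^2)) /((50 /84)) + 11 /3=-968.39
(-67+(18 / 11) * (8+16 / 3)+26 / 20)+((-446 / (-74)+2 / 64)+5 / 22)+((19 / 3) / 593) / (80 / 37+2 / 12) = -68227381779 / 1814959520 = -37.59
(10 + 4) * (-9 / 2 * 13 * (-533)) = 436527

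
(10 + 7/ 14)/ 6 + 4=23/ 4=5.75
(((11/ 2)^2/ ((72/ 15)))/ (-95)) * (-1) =0.07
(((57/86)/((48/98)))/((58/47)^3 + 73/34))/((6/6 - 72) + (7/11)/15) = -90376364155/19081047154208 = -0.00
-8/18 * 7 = -28/9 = -3.11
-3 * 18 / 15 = -18 / 5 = -3.60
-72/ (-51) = 1.41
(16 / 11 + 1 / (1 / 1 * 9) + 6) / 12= 749 / 1188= 0.63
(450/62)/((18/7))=2.82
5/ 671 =0.01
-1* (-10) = 10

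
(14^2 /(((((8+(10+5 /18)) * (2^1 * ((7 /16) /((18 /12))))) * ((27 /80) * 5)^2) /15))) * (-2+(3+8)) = 40960 /47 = 871.49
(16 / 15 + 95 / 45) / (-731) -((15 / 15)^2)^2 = -33038 / 32895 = -1.00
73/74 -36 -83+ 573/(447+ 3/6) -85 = -13360781/66230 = -201.73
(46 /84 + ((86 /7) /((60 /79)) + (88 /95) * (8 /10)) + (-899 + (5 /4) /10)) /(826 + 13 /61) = -4290528269 /4021840200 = -1.07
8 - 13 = -5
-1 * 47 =-47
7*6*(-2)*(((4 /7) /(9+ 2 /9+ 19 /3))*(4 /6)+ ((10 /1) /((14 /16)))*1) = -33672 /35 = -962.06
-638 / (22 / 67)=-1943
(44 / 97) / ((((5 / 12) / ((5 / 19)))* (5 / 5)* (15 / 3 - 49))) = -12 / 1843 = -0.01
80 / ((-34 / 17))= -40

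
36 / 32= 9 / 8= 1.12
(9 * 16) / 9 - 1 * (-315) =331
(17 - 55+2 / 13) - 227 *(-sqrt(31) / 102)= -25.46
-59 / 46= -1.28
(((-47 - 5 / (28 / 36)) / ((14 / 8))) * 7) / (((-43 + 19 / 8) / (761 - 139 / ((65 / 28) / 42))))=-1364340032 / 147875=-9226.31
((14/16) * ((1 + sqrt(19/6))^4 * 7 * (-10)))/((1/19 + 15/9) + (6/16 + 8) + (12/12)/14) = -35224385/194694 - 1629250 * sqrt(114)/97347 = -359.62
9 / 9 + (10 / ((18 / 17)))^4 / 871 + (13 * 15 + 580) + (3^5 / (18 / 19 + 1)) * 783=20825035297438 / 211441347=98490.84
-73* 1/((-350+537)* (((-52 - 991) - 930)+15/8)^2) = -4672/46499674507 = -0.00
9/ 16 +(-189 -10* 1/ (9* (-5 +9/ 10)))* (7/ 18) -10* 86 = -49566967/ 53136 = -932.83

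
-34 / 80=-17 / 40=-0.42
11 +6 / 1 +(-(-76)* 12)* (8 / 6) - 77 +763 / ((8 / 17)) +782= 28475 / 8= 3559.38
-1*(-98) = 98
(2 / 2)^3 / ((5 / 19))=19 / 5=3.80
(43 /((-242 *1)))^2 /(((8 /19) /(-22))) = -35131 /21296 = -1.65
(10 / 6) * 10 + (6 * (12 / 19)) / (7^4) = 2281166 / 136857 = 16.67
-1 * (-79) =79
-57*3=-171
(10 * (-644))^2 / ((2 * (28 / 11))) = 8146600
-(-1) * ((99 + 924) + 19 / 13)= 13318 / 13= 1024.46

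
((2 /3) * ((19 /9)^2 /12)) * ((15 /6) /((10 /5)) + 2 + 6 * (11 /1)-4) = 10469 /648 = 16.16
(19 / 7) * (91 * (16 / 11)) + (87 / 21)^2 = 202899 / 539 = 376.44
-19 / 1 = -19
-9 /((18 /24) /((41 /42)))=-82 /7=-11.71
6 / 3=2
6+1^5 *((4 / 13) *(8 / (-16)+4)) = 92 / 13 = 7.08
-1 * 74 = -74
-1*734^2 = -538756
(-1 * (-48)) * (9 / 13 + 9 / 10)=4968 / 65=76.43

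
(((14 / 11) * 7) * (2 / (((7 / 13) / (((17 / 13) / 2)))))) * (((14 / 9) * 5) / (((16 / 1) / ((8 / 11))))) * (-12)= -33320 / 363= -91.79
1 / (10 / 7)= 7 / 10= 0.70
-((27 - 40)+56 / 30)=167 / 15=11.13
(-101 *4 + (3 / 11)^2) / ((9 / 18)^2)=-195500 / 121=-1615.70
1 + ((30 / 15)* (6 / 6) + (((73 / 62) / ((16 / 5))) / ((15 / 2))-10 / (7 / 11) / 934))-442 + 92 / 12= -699321953 / 1621424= -431.30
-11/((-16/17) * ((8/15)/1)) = 2805/128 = 21.91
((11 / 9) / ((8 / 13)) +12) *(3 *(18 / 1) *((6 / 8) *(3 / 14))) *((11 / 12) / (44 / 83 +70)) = 8274519 / 5245184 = 1.58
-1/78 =-0.01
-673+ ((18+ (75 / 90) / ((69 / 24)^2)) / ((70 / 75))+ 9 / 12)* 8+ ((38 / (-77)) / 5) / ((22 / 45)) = -512.05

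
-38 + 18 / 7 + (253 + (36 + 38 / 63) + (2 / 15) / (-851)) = 68135273 / 268065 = 254.17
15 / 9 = 1.67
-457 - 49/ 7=-464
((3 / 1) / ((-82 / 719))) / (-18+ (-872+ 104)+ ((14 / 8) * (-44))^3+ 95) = 719 / 12497456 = 0.00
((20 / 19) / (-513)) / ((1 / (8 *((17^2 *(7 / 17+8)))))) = -388960 / 9747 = -39.91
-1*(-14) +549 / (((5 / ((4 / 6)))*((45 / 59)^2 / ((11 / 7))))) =5002252 / 23625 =211.74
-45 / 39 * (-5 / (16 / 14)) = 525 / 104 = 5.05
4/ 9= 0.44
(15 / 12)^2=25 / 16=1.56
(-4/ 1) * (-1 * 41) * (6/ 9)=328/ 3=109.33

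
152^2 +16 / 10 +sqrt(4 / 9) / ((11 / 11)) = 23106.27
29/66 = 0.44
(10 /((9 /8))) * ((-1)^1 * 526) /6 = -21040 /27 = -779.26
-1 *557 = -557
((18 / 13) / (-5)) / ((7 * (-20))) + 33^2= 4954959 / 4550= 1089.00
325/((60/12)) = 65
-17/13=-1.31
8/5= 1.60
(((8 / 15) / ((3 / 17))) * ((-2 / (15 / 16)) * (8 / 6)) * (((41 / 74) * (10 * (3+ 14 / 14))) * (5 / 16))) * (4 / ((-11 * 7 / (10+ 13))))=16415744 / 230769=71.13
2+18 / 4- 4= 5 / 2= 2.50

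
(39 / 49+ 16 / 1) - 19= -108 / 49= -2.20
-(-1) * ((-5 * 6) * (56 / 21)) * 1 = -80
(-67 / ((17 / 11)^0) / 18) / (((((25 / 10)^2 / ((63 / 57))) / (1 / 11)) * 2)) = -469 / 15675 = -0.03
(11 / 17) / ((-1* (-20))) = 11 / 340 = 0.03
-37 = -37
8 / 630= 4 / 315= 0.01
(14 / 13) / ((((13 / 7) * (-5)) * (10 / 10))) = -98 / 845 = -0.12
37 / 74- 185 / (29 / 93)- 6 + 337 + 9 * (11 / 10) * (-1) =-39393 / 145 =-271.68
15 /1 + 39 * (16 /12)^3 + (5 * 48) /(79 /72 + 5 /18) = 281.99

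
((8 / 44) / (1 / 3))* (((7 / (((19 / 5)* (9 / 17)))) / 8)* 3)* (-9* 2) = -5355 / 418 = -12.81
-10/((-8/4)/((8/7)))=40/7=5.71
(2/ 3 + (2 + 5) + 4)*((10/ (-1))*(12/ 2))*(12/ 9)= -2800/ 3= -933.33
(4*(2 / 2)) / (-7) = -4 / 7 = -0.57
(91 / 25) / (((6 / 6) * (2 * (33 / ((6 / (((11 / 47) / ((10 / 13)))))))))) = 658 / 605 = 1.09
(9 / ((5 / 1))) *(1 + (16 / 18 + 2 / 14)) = 128 / 35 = 3.66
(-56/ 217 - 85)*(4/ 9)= -3524/ 93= -37.89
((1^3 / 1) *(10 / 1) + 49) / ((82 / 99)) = 5841 / 82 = 71.23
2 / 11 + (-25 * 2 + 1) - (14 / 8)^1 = -2225 / 44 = -50.57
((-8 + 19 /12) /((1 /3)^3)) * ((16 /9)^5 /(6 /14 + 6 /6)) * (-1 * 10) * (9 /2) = 96910.57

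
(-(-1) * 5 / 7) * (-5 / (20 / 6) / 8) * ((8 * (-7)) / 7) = 15 / 14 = 1.07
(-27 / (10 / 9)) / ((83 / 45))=-2187 / 166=-13.17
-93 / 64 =-1.45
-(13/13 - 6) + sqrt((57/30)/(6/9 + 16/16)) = sqrt(114)/10 + 5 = 6.07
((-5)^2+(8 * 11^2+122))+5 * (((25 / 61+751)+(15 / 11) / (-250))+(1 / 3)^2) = 294254953 / 60390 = 4872.58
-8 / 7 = -1.14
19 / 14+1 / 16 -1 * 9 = -849 / 112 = -7.58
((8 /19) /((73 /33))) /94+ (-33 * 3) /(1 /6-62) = 38771238 /24185119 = 1.60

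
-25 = -25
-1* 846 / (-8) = 423 / 4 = 105.75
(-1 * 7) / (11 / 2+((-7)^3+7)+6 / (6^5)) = 9072 / 428327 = 0.02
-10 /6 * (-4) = 20 /3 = 6.67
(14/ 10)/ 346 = 7/ 1730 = 0.00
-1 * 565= -565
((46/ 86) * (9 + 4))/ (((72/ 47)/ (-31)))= -435643/ 3096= -140.71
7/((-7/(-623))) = 623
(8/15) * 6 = 16/5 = 3.20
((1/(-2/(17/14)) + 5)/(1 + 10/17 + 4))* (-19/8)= -2091/1120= -1.87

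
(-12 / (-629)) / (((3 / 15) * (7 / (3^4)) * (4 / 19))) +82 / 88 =1196263 / 193732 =6.17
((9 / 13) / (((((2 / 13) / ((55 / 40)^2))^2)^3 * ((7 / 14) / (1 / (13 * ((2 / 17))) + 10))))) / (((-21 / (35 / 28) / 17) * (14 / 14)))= -6331484975297874255435 / 123145302310912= -51414750.35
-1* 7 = -7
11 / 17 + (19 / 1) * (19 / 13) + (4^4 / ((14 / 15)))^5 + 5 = 1552444000937.80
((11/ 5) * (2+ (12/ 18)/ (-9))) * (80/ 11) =832/ 27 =30.81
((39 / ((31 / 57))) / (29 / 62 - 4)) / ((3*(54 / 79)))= -19513 / 1971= -9.90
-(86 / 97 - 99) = 9517 / 97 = 98.11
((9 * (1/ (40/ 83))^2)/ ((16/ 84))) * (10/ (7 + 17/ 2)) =1302021/ 9920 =131.25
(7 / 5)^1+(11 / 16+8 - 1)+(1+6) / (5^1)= 10.49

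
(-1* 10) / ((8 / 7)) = -35 / 4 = -8.75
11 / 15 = 0.73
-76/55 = -1.38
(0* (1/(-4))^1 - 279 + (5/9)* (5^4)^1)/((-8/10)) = -1535/18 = -85.28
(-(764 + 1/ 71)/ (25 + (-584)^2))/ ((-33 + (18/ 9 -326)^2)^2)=-54245/ 266699883945753999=-0.00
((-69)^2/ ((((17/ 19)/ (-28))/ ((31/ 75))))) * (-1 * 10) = 52345608/ 85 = 615830.68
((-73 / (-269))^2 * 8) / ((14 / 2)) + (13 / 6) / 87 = 28838755 / 264407094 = 0.11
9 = 9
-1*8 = -8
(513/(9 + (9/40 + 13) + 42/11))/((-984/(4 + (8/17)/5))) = -0.08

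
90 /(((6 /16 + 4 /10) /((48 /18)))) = 9600 /31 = 309.68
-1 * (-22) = 22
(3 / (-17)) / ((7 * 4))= -3 / 476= -0.01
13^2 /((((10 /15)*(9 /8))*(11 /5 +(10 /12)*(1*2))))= 1690 /29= 58.28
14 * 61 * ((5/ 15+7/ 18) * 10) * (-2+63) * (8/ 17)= 27088880/ 153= 177051.50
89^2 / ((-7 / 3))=-23763 / 7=-3394.71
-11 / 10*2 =-11 / 5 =-2.20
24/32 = 3/4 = 0.75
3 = 3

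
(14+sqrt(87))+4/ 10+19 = sqrt(87)+167/ 5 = 42.73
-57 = -57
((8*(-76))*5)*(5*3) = -45600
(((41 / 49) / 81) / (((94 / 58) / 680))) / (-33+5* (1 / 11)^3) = -538070060 / 4096297737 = -0.13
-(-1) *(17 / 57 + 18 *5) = 5147 / 57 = 90.30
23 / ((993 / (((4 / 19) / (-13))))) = -92 / 245271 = -0.00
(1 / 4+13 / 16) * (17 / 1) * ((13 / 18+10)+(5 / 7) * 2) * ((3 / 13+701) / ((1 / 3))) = 1008364061 / 2184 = 461705.16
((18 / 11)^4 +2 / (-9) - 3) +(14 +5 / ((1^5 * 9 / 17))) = 3609446 / 131769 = 27.39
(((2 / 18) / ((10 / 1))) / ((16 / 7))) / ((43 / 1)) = 7 / 61920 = 0.00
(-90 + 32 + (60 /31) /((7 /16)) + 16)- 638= -675.58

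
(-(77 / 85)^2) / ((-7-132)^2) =-0.00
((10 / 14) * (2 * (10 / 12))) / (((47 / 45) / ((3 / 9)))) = 125 / 329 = 0.38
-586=-586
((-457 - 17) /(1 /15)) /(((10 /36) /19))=-486324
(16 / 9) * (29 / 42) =232 / 189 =1.23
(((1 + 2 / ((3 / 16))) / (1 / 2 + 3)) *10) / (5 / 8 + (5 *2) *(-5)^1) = -160 / 237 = -0.68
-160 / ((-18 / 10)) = 800 / 9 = 88.89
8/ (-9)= -8/ 9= -0.89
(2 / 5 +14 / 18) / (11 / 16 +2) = 848 / 1935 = 0.44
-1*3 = -3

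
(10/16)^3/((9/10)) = 0.27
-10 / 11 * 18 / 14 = -90 / 77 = -1.17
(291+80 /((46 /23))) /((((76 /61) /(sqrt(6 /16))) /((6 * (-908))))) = -13750071 * sqrt(6) /38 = -886333.10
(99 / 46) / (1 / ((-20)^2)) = 19800 / 23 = 860.87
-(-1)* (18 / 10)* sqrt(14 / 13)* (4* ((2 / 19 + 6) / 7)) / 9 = 464* sqrt(182) / 8645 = 0.72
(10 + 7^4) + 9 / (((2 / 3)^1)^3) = 19531 / 8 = 2441.38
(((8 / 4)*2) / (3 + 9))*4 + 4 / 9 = 1.78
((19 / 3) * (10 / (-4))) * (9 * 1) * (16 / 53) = -2280 / 53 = -43.02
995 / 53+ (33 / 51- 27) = -6829 / 901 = -7.58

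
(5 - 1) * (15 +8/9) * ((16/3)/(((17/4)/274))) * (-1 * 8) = -80244736/459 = -174825.13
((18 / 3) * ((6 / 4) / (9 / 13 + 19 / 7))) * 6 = 2457 / 155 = 15.85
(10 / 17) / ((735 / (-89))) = -178 / 2499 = -0.07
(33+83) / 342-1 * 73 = -12425 / 171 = -72.66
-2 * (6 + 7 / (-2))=-5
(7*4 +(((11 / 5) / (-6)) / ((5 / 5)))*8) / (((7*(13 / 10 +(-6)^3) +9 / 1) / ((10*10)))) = -75200 / 44817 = -1.68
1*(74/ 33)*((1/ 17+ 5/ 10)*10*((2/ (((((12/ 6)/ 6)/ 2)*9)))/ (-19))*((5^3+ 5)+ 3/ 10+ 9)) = -122.50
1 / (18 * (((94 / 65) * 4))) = 65 / 6768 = 0.01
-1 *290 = -290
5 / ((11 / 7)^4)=12005 / 14641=0.82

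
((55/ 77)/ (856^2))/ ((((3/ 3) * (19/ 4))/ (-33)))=-165/ 24363472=-0.00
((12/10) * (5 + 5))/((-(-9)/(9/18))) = 2/3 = 0.67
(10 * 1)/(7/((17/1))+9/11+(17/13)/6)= 145860/21119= 6.91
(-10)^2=100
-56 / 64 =-7 / 8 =-0.88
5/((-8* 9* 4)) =-5/288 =-0.02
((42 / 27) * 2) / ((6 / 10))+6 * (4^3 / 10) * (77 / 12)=33964 / 135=251.59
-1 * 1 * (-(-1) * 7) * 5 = -35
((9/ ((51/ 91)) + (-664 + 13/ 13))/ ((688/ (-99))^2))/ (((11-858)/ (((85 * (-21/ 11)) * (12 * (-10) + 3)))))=781710345/ 2603392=300.27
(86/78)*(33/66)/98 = 43/7644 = 0.01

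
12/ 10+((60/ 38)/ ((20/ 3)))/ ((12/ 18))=591/ 380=1.56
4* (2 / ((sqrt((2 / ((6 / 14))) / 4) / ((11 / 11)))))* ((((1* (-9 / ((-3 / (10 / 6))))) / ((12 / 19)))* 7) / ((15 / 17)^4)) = 3173798* sqrt(42) / 30375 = 677.15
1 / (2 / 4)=2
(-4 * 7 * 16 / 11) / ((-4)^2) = -2.55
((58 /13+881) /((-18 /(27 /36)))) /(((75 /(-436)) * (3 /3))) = 139411 /650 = 214.48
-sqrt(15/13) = -sqrt(195)/13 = -1.07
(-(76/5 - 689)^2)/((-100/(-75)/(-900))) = 306454347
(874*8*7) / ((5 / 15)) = 146832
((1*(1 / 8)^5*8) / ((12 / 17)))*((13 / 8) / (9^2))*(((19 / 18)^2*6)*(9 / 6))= 79781 / 1146617856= 0.00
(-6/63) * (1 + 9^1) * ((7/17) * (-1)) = 20/51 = 0.39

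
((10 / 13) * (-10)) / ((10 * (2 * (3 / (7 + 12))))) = -95 / 39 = -2.44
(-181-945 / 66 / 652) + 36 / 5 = -12466511 / 71720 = -173.82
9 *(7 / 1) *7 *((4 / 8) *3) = 1323 / 2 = 661.50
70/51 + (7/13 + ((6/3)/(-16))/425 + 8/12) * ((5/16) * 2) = 450961/212160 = 2.13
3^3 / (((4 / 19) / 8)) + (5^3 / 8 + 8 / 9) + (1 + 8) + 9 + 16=77509 / 72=1076.51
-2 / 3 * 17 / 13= -34 / 39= -0.87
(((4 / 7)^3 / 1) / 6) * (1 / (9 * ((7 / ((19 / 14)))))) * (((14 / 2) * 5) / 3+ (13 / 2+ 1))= 17480 / 1361367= 0.01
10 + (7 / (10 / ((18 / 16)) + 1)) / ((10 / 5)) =1843 / 178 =10.35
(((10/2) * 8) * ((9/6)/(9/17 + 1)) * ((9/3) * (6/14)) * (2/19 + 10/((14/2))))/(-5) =-187272/12103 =-15.47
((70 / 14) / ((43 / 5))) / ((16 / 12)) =75 / 172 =0.44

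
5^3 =125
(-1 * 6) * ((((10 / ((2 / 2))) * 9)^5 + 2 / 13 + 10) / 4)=-115145550198 / 13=-8857350015.23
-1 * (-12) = 12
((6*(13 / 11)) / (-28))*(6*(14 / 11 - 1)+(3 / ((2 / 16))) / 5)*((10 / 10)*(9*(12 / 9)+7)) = -131157 / 4235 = -30.97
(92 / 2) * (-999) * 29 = -1332666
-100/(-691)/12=25/2073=0.01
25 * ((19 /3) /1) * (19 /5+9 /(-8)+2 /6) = 34295 /72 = 476.32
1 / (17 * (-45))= -1 / 765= -0.00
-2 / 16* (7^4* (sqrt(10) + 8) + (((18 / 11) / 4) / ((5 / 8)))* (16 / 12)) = -132061 / 55 -2401* sqrt(10) / 8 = -3350.19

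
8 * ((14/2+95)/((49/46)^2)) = 1726656/2401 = 719.14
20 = 20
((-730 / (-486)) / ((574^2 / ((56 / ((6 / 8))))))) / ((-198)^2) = 730 / 84074379543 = 0.00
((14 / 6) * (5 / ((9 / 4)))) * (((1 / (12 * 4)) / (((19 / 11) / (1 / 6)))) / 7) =55 / 36936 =0.00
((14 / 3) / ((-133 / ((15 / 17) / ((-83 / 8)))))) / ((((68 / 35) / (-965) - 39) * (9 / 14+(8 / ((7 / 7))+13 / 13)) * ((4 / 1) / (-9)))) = 1891400 / 105945924111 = 0.00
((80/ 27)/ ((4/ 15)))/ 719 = 100/ 6471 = 0.02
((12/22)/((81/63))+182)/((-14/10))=-4300/33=-130.30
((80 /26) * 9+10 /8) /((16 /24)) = 4515 /104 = 43.41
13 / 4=3.25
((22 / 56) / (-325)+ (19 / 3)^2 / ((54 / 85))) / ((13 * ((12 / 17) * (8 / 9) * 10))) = 2373439309 / 3066336000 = 0.77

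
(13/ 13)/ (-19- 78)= -1/ 97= -0.01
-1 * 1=-1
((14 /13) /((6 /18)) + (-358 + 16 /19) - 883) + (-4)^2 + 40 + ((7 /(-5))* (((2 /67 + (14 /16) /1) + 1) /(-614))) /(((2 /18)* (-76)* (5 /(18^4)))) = -605461405739 /508054300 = -1191.73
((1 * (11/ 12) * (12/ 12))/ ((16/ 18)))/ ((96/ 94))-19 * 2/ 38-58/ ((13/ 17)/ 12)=-6057919/ 6656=-910.14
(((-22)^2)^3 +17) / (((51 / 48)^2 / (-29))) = -841732533504 / 289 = -2912569320.08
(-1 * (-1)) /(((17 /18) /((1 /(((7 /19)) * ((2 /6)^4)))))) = 27702 /119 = 232.79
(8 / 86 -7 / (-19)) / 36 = 377 / 29412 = 0.01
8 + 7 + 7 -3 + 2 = 21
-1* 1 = -1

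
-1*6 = -6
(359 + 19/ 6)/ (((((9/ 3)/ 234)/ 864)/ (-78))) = -1903756608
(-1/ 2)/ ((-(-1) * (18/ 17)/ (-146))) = 1241/ 18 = 68.94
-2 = -2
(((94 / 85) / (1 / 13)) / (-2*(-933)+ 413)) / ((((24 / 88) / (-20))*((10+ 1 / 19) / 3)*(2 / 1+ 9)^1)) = -92872 / 7399913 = -0.01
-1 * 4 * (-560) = 2240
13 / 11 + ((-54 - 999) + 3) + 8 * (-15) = -12857 / 11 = -1168.82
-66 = -66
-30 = -30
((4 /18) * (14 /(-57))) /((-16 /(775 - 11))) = 1337 /513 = 2.61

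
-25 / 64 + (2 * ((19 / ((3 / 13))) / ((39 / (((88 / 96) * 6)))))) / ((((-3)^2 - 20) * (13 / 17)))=-23597 / 7488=-3.15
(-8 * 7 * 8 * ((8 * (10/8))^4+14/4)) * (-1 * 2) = 8963136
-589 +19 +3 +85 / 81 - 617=-95819 / 81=-1182.95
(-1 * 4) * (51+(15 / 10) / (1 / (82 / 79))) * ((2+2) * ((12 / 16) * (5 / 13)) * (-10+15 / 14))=15570000 / 7189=2165.81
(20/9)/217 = 20/1953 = 0.01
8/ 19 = 0.42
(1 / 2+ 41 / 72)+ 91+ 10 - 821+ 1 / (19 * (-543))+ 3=-177270157 / 247608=-715.93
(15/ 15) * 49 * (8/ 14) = 28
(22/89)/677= 22/60253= 0.00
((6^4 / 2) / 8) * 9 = 729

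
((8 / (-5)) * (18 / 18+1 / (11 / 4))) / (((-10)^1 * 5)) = 12 / 275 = 0.04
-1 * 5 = -5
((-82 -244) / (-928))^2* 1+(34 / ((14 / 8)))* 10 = 292988543 / 1507072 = 194.41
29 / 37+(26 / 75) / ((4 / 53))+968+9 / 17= 91888081 / 94350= 973.91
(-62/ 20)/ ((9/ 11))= -341/ 90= -3.79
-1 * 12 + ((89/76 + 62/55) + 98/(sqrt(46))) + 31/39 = -1451987/163020 + 49 * sqrt(46)/23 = 5.54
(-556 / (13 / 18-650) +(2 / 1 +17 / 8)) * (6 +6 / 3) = 465735 / 11687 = 39.85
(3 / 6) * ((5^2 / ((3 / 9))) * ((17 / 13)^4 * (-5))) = -31320375 / 57122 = -548.31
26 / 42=13 / 21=0.62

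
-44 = -44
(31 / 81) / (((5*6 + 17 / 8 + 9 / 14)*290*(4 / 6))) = 434 / 7184025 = 0.00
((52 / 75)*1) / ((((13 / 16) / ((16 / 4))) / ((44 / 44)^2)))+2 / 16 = 2123 / 600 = 3.54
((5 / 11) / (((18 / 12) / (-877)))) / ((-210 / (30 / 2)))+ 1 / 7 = 4418 / 231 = 19.13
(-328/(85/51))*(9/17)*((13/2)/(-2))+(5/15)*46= 90256/255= 353.95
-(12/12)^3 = -1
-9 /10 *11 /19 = -99 /190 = -0.52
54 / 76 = 27 / 38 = 0.71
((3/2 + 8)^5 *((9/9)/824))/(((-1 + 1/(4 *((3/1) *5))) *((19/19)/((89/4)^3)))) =-26183595538965/24891392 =-1051913.67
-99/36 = -11/4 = -2.75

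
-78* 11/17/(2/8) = -3432/17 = -201.88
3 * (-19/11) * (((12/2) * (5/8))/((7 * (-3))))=285/308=0.93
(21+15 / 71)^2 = 449.92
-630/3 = -210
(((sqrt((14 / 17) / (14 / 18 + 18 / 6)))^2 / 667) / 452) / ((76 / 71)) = 4473 / 6621794576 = 0.00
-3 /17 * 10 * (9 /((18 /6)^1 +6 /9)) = -810 /187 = -4.33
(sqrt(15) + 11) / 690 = 0.02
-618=-618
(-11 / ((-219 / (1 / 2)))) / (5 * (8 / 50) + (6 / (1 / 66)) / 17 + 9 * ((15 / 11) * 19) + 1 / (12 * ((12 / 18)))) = 41140 / 421653621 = 0.00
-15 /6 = -2.50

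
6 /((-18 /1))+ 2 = 5 /3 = 1.67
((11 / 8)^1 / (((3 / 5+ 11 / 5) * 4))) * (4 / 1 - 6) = -0.25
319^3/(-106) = -32461759/106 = -306243.01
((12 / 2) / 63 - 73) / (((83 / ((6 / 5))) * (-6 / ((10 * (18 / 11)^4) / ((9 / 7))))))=11905056 / 1215203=9.80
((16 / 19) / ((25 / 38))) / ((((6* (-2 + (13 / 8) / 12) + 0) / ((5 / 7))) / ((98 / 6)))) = -3584 / 2685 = -1.33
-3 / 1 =-3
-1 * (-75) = 75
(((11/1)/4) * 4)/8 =11/8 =1.38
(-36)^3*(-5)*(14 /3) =1088640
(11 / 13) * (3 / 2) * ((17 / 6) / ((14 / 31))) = 5797 / 728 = 7.96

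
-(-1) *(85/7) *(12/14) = 510/49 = 10.41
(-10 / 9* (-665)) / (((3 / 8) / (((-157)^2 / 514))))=655663400 / 6939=94489.61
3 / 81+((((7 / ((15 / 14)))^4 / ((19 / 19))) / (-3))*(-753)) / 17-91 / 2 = 46224628507 / 1721250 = 26855.27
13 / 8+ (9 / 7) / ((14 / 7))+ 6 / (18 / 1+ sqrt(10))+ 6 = 75715 / 8792 - 3 * sqrt(10) / 157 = 8.55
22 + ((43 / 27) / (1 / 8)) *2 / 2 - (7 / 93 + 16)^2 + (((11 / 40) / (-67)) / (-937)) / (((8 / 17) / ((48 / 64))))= -466365147431573 / 2085026192640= -223.67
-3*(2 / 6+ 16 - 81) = 194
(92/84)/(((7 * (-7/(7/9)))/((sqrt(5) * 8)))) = -184 * sqrt(5)/1323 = -0.31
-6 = -6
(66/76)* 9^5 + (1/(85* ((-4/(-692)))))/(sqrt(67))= 173* sqrt(67)/5695 + 1948617/38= 51279.64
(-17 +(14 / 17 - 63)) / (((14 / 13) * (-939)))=8749 / 111741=0.08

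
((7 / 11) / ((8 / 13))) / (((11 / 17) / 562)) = 434707 / 484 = 898.15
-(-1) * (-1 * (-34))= 34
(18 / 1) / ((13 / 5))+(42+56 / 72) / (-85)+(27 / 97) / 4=5008075 / 771732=6.49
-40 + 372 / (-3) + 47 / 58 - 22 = -10741 / 58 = -185.19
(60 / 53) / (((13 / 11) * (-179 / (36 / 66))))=-360 / 123331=-0.00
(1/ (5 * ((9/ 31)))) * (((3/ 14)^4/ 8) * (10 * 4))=279/ 38416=0.01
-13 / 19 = -0.68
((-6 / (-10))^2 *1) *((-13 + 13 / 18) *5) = -221 / 10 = -22.10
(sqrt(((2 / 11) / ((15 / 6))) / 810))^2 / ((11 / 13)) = 26 / 245025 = 0.00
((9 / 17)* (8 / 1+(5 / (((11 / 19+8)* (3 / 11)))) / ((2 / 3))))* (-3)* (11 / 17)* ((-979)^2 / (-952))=1039851936981 / 89691728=11593.62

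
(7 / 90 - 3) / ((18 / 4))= -263 / 405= -0.65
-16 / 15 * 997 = -15952 / 15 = -1063.47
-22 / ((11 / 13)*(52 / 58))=-29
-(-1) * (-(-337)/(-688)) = -0.49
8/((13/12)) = 96/13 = 7.38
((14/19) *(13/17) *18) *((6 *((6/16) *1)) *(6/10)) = 22113/1615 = 13.69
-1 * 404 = -404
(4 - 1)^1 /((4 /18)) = 27 /2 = 13.50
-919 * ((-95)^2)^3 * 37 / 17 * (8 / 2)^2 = -399925272910750000 / 17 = -23525016053573529.41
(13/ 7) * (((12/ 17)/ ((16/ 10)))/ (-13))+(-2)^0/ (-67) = -1243/ 15946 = -0.08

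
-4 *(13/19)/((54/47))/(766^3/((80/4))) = -3055/28821308031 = -0.00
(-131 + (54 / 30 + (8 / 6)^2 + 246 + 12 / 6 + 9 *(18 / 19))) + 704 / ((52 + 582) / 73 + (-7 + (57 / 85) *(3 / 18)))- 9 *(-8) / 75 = 521.89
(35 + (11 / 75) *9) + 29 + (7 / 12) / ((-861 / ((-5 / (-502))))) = 1209974491 / 18523800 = 65.32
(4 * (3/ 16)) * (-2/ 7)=-3/ 14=-0.21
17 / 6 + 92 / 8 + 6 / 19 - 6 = 493 / 57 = 8.65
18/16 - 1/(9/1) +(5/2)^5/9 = 1139/96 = 11.86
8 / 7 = 1.14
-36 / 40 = -9 / 10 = -0.90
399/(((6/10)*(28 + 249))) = 665/277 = 2.40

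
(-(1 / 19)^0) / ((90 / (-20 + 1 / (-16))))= 107 / 480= 0.22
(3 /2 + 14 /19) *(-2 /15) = -0.30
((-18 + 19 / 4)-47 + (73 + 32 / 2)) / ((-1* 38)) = -115 / 152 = -0.76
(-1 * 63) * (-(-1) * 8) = -504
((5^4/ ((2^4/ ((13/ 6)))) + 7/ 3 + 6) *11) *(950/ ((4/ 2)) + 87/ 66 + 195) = 43937775/ 64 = 686527.73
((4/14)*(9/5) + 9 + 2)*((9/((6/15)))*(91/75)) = 15717/50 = 314.34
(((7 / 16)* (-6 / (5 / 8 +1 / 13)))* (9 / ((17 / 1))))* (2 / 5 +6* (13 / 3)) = -324324 / 6205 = -52.27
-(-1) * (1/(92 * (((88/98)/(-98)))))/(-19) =2401/38456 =0.06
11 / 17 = 0.65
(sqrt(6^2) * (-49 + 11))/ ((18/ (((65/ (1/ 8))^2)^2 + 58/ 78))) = -108358149121102/ 117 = -926138026676.09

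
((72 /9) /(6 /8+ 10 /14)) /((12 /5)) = 280 /123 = 2.28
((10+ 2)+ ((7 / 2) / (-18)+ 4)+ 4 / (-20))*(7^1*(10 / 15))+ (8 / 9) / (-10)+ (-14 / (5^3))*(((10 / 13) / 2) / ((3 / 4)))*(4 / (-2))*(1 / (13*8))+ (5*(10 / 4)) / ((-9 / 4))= 15327707 / 228150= 67.18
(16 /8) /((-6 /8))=-8 /3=-2.67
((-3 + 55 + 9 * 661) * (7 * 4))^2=28233408784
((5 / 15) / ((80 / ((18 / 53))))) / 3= 1 / 2120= 0.00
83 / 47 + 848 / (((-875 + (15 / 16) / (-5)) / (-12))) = 8814601 / 658141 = 13.39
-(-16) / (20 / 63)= 252 / 5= 50.40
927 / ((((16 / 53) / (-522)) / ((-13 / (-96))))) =-55567161 / 256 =-217059.22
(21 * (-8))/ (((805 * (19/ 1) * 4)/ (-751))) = 4506/ 2185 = 2.06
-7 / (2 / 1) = -7 / 2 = -3.50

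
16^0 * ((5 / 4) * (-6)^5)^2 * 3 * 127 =35996270400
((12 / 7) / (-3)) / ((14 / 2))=-4 / 49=-0.08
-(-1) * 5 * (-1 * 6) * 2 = -60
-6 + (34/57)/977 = -334100/55689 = -6.00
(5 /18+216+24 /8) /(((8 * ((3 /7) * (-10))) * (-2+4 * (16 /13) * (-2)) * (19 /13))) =0.37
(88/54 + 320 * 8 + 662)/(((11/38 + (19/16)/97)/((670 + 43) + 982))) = 207159392480/11439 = 18109921.54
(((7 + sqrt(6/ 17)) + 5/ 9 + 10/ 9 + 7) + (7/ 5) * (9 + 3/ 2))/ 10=3.10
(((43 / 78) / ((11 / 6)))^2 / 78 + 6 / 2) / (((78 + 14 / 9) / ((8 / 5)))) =2872149 / 47584823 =0.06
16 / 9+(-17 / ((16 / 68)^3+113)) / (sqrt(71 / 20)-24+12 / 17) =48275138 * sqrt(355) / 1729995536633+27781135993088 / 15569959829697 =1.78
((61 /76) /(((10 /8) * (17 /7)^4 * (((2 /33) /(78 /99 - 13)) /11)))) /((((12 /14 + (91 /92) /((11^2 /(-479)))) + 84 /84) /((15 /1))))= 1945886997362 /6526915587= 298.13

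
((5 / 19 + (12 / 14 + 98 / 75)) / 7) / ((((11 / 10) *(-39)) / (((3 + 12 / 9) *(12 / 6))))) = -96836 / 1382535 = -0.07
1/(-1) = -1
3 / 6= 1 / 2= 0.50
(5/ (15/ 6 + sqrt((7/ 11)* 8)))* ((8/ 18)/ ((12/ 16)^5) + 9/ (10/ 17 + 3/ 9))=657989750/ 5242239 - 47853800* sqrt(154)/ 5242239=12.24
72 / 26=36 / 13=2.77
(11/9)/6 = 0.20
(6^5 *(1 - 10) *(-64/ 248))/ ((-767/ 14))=-7838208/ 23777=-329.66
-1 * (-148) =148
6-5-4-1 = -4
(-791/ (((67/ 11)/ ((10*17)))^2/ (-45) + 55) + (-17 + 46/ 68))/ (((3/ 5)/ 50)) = -376478335754375/ 147131991187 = -2558.78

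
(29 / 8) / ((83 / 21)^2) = 12789 / 55112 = 0.23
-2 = -2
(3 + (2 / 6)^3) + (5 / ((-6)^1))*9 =-4.46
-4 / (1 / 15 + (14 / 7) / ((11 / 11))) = -60 / 31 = -1.94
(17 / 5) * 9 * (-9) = -1377 / 5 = -275.40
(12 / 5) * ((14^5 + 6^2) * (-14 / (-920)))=2259012 / 115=19643.58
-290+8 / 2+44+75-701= -868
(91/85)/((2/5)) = 91/34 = 2.68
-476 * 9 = -4284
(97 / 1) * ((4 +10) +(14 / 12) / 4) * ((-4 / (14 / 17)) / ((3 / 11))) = -888811 / 36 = -24689.19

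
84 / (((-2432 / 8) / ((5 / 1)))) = -105 / 76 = -1.38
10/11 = 0.91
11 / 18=0.61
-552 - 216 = -768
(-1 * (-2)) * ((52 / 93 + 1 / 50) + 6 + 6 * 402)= 11246393 / 2325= 4837.16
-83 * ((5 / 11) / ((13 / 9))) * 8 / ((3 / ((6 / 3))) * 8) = -17.41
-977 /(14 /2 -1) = -977 /6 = -162.83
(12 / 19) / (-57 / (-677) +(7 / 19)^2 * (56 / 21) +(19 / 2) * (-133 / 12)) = -1234848 / 204991433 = -0.01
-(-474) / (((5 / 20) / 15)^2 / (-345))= -588708000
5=5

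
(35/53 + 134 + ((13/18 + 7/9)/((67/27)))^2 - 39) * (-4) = -91384653/237917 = -384.10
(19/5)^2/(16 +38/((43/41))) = 0.28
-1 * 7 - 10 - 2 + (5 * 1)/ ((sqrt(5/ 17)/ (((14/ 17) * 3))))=3.78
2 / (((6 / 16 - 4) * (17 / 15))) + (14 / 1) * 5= 34270 / 493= 69.51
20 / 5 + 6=10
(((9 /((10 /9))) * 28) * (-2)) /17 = -26.68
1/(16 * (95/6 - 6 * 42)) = -3/11336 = -0.00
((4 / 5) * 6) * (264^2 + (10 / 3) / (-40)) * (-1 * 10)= -3345404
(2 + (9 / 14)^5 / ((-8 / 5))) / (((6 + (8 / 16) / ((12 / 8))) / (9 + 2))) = 274227987 / 81749248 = 3.35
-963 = -963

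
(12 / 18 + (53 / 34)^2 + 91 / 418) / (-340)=-480449 / 49287216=-0.01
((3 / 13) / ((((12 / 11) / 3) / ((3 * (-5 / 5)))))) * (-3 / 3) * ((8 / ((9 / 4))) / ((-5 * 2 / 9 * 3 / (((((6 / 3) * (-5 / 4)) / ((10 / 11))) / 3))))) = 121 / 65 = 1.86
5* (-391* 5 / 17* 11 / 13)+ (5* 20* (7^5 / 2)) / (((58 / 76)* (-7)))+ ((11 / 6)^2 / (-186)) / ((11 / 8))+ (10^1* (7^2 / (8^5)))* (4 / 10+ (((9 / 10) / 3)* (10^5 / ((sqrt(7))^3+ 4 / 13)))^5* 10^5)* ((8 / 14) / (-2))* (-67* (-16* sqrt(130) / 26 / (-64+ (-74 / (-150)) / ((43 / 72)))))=-314680194384329742376143937500950841850379209525* sqrt(130) / 1215789064896510748210255663104-49791564772 / 315549+ 2072963788291750488433837890625000000000000* sqrt(910) / 1756352083857986357321121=32653074461831481355.45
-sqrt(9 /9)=-1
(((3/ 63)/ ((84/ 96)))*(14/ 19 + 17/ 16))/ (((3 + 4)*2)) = 547/ 78204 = 0.01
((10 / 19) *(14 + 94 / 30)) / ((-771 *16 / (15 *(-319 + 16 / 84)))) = 33475 / 9576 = 3.50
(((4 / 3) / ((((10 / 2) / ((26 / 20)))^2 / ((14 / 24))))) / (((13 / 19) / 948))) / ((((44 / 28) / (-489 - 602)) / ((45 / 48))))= -47415.70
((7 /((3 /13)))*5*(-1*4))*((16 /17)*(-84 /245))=3328 /17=195.76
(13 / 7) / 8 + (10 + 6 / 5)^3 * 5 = 9834821 / 1400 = 7024.87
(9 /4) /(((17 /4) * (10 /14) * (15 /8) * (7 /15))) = 72 /85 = 0.85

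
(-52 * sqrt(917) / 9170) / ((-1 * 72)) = 13 * sqrt(917) / 165060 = 0.00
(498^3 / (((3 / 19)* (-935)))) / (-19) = 41168664 / 935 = 44030.66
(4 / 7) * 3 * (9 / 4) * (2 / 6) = 9 / 7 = 1.29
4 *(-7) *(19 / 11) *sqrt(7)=-532 *sqrt(7) / 11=-127.96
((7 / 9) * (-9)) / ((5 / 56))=-392 / 5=-78.40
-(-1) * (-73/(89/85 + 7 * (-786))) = 0.01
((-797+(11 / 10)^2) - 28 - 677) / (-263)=150079 / 26300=5.71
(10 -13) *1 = -3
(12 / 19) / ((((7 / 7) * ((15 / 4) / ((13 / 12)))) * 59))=52 / 16815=0.00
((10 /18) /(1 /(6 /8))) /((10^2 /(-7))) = -7 /240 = -0.03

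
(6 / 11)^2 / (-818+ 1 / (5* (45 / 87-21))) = -9720 / 26724379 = -0.00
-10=-10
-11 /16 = -0.69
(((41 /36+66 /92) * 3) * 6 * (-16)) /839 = -12296 /19297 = -0.64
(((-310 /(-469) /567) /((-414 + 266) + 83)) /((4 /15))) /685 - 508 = -160395534967 /315739242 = -508.00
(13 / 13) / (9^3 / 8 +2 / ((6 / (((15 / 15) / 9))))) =216 / 19691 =0.01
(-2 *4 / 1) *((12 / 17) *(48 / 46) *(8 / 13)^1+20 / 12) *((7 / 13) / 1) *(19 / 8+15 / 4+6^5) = -1083698021 / 15249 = -71066.83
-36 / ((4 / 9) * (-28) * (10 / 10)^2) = 81 / 28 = 2.89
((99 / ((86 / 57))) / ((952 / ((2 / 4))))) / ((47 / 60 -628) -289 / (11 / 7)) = -931095 / 21914801048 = -0.00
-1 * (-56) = 56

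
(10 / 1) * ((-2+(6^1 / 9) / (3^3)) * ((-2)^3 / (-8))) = -1600 / 81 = -19.75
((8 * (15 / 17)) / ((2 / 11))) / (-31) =-660 / 527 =-1.25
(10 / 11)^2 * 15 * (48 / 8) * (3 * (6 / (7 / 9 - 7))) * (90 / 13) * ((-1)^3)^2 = -1489.65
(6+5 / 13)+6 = 161 / 13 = 12.38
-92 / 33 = -2.79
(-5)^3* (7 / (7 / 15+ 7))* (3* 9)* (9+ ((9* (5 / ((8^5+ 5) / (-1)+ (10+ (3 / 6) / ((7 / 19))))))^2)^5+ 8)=-354610042795536641780401556212267424779601939930766257628170625 / 6592605007673012367159244618025621915595513182879140301584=-53789.06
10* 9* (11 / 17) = 990 / 17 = 58.24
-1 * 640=-640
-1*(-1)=1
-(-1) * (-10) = -10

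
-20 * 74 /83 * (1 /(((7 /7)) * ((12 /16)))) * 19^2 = -2137120 /249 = -8582.81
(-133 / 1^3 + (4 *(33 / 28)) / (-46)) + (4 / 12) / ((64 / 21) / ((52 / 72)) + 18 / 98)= -133.03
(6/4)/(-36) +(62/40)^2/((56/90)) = 25667/6720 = 3.82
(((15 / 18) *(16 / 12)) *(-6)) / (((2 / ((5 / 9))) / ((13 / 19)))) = -650 / 513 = -1.27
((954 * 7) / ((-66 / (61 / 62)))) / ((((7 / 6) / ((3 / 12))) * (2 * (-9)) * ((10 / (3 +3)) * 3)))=3233 / 13640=0.24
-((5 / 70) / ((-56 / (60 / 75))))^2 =-1 / 960400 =-0.00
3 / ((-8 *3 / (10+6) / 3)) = -6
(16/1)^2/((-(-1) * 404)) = 64/101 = 0.63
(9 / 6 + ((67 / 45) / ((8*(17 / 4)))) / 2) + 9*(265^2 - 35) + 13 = 1933077037 / 3060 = 631724.52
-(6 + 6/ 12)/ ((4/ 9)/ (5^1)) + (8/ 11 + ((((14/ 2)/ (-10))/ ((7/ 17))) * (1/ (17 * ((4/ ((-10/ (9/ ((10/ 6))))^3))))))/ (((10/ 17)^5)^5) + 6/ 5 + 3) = 63429651313352426168335269901627/ 692841600000000000000000000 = 91550.00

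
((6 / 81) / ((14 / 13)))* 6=26 / 63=0.41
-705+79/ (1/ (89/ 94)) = -59239/ 94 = -630.20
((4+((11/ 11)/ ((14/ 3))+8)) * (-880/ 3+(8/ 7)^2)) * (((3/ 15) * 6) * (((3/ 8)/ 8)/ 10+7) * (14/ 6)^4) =-1599709237/ 1800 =-888727.35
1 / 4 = 0.25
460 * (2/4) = 230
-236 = -236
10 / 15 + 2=2.67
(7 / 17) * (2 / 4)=7 / 34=0.21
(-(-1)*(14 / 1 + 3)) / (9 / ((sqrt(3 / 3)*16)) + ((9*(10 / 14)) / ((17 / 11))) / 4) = 10.61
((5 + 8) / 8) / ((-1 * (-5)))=13 / 40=0.32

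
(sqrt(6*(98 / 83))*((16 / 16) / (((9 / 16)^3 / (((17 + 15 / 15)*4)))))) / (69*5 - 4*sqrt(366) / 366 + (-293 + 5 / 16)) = 234881024*sqrt(10126) / 287300859039 + 13880000512*sqrt(249) / 10640772557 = 20.67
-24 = -24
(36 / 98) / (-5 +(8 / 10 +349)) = 45 / 42238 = 0.00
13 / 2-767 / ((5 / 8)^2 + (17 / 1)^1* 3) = -4263 / 506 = -8.42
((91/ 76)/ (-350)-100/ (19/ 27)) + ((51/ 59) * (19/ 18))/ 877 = -83825064277/ 589870200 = -142.11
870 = 870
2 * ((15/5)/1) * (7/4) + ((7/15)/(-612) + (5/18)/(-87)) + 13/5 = 129127/9860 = 13.10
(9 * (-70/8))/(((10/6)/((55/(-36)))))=1155/16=72.19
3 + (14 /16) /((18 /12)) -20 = -197 /12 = -16.42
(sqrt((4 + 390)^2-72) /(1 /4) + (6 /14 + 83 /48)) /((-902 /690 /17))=-46920 *sqrt(38791) /451-1417375 /50512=-20518.30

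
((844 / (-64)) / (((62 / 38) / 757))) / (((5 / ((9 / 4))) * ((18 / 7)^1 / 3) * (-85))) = 63731073 / 1686400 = 37.79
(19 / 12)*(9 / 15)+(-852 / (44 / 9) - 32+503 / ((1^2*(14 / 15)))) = 513753 / 1540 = 333.61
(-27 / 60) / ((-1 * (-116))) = -9 / 2320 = -0.00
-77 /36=-2.14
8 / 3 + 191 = 581 / 3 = 193.67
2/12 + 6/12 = 2/3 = 0.67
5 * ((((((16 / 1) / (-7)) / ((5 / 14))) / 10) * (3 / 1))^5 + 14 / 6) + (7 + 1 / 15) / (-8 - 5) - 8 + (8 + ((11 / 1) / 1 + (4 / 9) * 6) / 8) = -71679697391 / 609375000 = -117.63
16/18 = 8/9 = 0.89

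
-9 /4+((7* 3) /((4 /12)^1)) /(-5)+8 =-137 /20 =-6.85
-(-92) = 92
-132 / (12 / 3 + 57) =-132 / 61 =-2.16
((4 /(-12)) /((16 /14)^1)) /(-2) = 0.15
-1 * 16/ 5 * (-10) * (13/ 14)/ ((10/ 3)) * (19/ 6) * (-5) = -988/ 7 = -141.14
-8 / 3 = -2.67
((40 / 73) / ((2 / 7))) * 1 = 140 / 73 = 1.92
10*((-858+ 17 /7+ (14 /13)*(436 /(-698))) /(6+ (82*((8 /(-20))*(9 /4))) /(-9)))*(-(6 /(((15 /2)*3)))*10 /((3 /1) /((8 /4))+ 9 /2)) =5438691400 /20294001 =268.00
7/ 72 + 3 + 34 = 2671/ 72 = 37.10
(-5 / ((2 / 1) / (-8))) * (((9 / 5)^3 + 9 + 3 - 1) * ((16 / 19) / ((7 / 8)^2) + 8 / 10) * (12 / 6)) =148862208 / 116375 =1279.16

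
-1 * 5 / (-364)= 5 / 364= 0.01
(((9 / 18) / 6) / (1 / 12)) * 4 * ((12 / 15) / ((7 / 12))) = 192 / 35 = 5.49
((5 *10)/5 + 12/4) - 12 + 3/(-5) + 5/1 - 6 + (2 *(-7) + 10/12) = -413/30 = -13.77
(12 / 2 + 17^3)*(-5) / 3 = -24595 / 3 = -8198.33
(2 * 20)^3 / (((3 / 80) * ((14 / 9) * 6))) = 1280000 / 7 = 182857.14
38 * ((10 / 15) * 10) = 760 / 3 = 253.33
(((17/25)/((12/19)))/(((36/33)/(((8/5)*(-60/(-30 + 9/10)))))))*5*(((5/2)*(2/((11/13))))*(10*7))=5878600/873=6733.79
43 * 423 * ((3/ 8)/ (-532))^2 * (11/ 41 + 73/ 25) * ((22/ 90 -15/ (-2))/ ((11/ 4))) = 13296159/ 163856000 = 0.08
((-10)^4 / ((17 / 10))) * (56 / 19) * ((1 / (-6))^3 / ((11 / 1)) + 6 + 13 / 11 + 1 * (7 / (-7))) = 541100000 / 5049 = 107169.74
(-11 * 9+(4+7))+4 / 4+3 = -84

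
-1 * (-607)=607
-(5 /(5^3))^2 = -1 /625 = -0.00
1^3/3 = 1/3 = 0.33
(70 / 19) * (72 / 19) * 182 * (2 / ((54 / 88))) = 8968960 / 1083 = 8281.59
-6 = -6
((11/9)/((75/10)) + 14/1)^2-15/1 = 3382369/18225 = 185.59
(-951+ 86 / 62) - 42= -30740 / 31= -991.61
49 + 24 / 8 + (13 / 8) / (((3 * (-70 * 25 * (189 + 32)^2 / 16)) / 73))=512830427 / 9862125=52.00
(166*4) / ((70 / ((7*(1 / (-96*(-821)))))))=83 / 98520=0.00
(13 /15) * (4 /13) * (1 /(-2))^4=1 /60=0.02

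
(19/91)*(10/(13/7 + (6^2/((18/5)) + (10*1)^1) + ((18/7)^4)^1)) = 13034/409383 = 0.03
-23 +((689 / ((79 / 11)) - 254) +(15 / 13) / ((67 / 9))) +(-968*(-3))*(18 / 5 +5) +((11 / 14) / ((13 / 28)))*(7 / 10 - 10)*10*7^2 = 5876854743 / 344045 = 17081.65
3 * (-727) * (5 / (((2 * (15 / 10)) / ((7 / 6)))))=-25445 / 6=-4240.83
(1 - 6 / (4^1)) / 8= -1 / 16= -0.06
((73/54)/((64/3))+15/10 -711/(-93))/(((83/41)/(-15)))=-67415275/988032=-68.23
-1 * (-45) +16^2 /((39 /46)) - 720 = -14549 /39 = -373.05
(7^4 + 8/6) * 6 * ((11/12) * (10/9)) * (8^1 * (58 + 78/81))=5048359360/729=6925047.13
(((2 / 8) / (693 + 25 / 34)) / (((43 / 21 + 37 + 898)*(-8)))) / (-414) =119 / 1024832129088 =0.00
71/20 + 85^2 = 144571/20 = 7228.55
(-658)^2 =432964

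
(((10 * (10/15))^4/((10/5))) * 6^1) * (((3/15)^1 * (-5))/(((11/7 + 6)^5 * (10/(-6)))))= 537824000/3763759437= 0.14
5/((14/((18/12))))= 15/28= 0.54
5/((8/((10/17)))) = 25/68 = 0.37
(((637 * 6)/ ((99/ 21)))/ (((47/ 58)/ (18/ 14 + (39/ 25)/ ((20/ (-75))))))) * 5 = -11804247/ 517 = -22832.20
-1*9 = -9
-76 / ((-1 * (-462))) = -38 / 231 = -0.16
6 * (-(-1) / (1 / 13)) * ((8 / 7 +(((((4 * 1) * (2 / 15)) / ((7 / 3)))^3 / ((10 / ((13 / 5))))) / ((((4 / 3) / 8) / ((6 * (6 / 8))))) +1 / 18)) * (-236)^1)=-23603.54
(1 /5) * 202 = 202 /5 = 40.40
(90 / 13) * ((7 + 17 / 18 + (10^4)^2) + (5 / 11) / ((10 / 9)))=99000008270 / 143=692307750.14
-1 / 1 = -1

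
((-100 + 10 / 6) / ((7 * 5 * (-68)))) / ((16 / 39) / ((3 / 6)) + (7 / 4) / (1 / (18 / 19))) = 14573 / 874174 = 0.02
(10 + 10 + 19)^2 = 1521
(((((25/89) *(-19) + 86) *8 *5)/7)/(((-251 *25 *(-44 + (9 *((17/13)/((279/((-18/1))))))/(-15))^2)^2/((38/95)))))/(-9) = -63119403091433/452634821077706604173697189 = -0.00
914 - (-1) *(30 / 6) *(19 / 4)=3751 / 4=937.75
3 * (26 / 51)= 1.53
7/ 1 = 7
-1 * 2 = -2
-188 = -188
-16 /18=-8 /9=-0.89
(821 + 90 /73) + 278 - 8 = 79733 /73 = 1092.23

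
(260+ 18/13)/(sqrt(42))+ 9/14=9/14+ 1699* sqrt(42)/273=40.98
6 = 6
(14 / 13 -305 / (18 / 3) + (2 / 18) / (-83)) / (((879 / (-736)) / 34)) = 12091534240 / 8535969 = 1416.54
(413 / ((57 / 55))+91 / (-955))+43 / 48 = 115927481 / 290320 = 399.31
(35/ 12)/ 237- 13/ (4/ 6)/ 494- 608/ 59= -8235125/ 797031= -10.33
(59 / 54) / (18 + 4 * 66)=59 / 15228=0.00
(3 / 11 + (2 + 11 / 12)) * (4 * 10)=4210 / 33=127.58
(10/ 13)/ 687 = 10/ 8931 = 0.00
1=1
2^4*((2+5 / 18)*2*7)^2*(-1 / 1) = -1317904 / 81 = -16270.42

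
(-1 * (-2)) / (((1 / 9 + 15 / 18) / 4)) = 144 / 17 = 8.47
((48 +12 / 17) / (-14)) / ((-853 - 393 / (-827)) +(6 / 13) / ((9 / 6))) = 741819 / 181716689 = 0.00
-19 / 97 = -0.20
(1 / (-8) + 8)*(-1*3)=-189 / 8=-23.62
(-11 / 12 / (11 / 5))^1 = -5 / 12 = -0.42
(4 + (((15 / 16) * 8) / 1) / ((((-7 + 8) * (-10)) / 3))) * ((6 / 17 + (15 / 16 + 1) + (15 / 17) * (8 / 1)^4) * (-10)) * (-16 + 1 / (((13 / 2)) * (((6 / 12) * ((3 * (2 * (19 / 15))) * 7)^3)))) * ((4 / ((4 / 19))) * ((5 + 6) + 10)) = 14440618444257315 / 35741888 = 404025060.02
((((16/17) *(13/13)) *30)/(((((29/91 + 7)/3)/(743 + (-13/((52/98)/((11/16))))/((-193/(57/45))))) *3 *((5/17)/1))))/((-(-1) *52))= 481892327/2570760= 187.45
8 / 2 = 4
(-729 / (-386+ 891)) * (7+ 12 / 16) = -22599 / 2020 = -11.19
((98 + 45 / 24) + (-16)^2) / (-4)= -2847 / 32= -88.97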